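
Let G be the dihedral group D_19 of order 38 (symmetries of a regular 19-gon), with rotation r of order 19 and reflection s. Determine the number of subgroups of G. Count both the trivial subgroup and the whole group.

|G| = 38, so by Lagrange every subgroup order divides 38. Divisors: 1, 2, 19, 38.
Subgroups by order — order 1: 1; order 2: 19; order 19: 1; order 38: 1.
Total: 1 + 19 + 1 + 1 = 22.

22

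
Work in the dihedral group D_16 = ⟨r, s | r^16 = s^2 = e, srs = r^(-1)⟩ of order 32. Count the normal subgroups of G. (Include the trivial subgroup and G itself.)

G has 36 subgroups. Checking conjugation-invariance by order — order 1: 1/1 normal; order 2: 1/17 normal; order 4: 1/9 normal; order 8: 1/5 normal; order 16: 3/3 normal; order 32: 1/1 normal.
Total normal subgroups: 8.

8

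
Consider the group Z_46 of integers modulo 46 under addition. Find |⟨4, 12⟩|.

|⟨4⟩| = 23 and |⟨12⟩| = 23, so |H| is a multiple of lcm(23, 23) = 23 and divides |G| = 46.
Closing under the operation: H = {0, 2, 4, 6, 8, 10, 12, 14, 16, 18, 20, 22, 24, 26, 28, 30, 32, 34, 36, 38, 40, 42, 44}, so |H| = 23.

23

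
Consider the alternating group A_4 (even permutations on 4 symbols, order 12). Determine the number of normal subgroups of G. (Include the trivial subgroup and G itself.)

3

G has 10 subgroups. Checking conjugation-invariance by order — order 1: 1/1 normal; order 2: 0/3 normal; order 3: 0/4 normal; order 4: 1/1 normal; order 12: 1/1 normal.
Total normal subgroups: 3.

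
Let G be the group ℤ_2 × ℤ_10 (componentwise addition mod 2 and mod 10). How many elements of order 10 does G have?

12

An element (a,b) has order lcm(ord(a), ord(b)); count pairs with lcm equal to 10.
Enumerating gives 12 such elements.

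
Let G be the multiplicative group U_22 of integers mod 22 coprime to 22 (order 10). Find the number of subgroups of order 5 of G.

1

|G| = 10 and 5 | 10, so subgroups of order 5 are possible by Lagrange.
The subgroups of order 5 are: {1, 3, 5, 9, 15}.
So G has 1 subgroup of order 5.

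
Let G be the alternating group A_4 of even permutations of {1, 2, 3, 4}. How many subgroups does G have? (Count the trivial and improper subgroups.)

10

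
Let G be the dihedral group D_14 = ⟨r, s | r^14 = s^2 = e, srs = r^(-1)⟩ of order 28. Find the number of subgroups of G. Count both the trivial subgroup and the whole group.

28

|G| = 28, so by Lagrange every subgroup order divides 28. Divisors: 1, 2, 4, 7, 14, 28.
Subgroups by order — order 1: 1; order 2: 15; order 4: 7; order 7: 1; order 14: 3; order 28: 1.
Total: 1 + 15 + 7 + 1 + 3 + 1 = 28.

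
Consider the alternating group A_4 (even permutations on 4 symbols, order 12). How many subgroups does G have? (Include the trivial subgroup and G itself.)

|G| = 12, so by Lagrange every subgroup order divides 12. Divisors: 1, 2, 3, 4, 6, 12.
Subgroups by order — order 1: 1; order 2: 3; order 3: 4; order 4: 1; order 6: 0; order 12: 1.
Total: 1 + 3 + 4 + 1 + 0 + 1 = 10.

10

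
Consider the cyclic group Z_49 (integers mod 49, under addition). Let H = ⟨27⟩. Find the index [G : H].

1

|⟨27⟩| = 49 and |G| = 49.
By Lagrange, [G : H] = |G|/|H| = 49/49 = 1.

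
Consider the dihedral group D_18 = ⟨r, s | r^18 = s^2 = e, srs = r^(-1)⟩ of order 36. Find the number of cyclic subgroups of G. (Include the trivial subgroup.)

A cyclic subgroup of order d is generated by each of its φ(d) elements of order d, so the cyclic subgroups of order d number (#elements of order d)/φ(d).
Cyclic subgroups by order — order 1: 1; order 2: 19; order 3: 1; order 6: 1; order 9: 1; order 18: 1.
Total: 24.

24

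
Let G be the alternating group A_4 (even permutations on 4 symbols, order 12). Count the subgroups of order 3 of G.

|G| = 12 and 3 | 12, so subgroups of order 3 are possible by Lagrange.
The subgroups of order 3 are: {e, (1 2 3), (1 3 2)}; {e, (1 2 4), (1 4 2)}; {e, (1 3 4), (1 4 3)}; {e, (2 3 4), (2 4 3)}.
So G has 4 subgroups of order 3.

4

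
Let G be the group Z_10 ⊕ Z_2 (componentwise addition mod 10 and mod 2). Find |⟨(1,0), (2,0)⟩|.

|⟨(1,0)⟩| = 10 and |⟨(2,0)⟩| = 5, so |H| is a multiple of lcm(10, 5) = 10 and divides |G| = 20.
Closing under the operation: H = {(0,0), (1,0), (2,0), (3,0), (4,0), (5,0), (6,0), (7,0), (8,0), (9,0)}, so |H| = 10.

10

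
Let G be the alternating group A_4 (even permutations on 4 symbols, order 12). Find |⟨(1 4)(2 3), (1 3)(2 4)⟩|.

|⟨(1 4)(2 3)⟩| = 2 and |⟨(1 3)(2 4)⟩| = 2, so |H| is a multiple of lcm(2, 2) = 2 and divides |G| = 12.
Closing under the operation: H = {e, (1 2)(3 4), (1 3)(2 4), (1 4)(2 3)}, so |H| = 4.

4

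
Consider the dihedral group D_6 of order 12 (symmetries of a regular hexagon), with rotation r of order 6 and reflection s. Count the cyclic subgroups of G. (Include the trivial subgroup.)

Each element a generates a cyclic subgroup ⟨a⟩; distinct elements may generate the same one (a cyclic group of order d has φ(d) generators).
Cyclic subgroups by order — order 1: 1; order 2: 7; order 3: 1; order 6: 1.
Total: 10.

10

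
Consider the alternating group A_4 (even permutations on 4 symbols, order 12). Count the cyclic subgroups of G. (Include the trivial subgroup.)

8

A cyclic subgroup of order d is generated by each of its φ(d) elements of order d, so the cyclic subgroups of order d number (#elements of order d)/φ(d).
Cyclic subgroups by order — order 1: 1; order 2: 3; order 3: 4.
Total: 8.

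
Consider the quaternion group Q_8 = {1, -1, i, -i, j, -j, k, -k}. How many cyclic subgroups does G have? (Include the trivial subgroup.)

Group the elements of G by the cyclic subgroup they generate; each cyclic subgroup of order d accounts for φ(d) elements.
Cyclic subgroups by order — order 1: 1; order 2: 1; order 4: 3.
Total: 5.

5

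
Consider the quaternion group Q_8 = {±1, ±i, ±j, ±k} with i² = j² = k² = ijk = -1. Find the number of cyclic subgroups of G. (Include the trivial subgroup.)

Each element a generates a cyclic subgroup ⟨a⟩; distinct elements may generate the same one (a cyclic group of order d has φ(d) generators).
Cyclic subgroups by order — order 1: 1; order 2: 1; order 4: 3.
Total: 5.

5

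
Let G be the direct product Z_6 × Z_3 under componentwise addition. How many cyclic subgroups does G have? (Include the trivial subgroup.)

10

Each element a generates a cyclic subgroup ⟨a⟩; distinct elements may generate the same one (a cyclic group of order d has φ(d) generators).
Cyclic subgroups by order — order 1: 1; order 2: 1; order 3: 4; order 6: 4.
Total: 10.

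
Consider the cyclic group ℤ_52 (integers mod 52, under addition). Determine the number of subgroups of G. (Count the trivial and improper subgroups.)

6

A cyclic group of order 52 has exactly one subgroup for each divisor of 52.
Divisors of 52: 1, 2, 4, 13, 26, 52.
So ℤ_52 has 6 subgroups.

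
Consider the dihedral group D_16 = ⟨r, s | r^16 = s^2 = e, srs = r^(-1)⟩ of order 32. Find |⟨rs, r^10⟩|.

|⟨rs⟩| = 2 and |⟨r^10⟩| = 8, so |H| is a multiple of lcm(2, 8) = 8 and divides |G| = 32.
Closing under the operation: H = {e, r^2, r^4, r^6, r^8, r^10, r^12, r^14, rs, r^3s, r^5s, r^7s, r^9s, r^11s, r^13s, r^15s}, so |H| = 16.

16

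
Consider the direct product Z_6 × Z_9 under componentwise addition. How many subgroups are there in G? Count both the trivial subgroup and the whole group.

20

|G| = 54, so by Lagrange every subgroup order divides 54. Divisors: 1, 2, 3, 6, 9, 18, 27, 54.
Subgroups by order — order 1: 1; order 2: 1; order 3: 4; order 6: 4; order 9: 4; order 18: 4; order 27: 1; order 54: 1.
Total: 1 + 1 + 4 + 4 + 4 + 4 + 1 + 1 = 20.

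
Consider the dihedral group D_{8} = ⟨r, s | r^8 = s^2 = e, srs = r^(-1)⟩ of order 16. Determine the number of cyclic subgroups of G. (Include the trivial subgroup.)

12

Group the elements of G by the cyclic subgroup they generate; each cyclic subgroup of order d accounts for φ(d) elements.
Cyclic subgroups by order — order 1: 1; order 2: 9; order 4: 1; order 8: 1.
Total: 12.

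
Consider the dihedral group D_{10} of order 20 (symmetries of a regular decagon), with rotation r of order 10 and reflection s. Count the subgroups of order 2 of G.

|G| = 20 and 2 | 20, so subgroups of order 2 are possible by Lagrange.
The subgroups of order 2 are: {e, r^2s}; {e, r^3s}; {e, r^4s}; {e, r^5}; … (11 in all).
So G has 11 subgroups of order 2.

11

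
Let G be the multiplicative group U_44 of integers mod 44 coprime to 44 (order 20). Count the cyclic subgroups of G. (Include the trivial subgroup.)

8

A cyclic subgroup of order d is generated by each of its φ(d) elements of order d, so the cyclic subgroups of order d number (#elements of order d)/φ(d).
Cyclic subgroups by order — order 1: 1; order 2: 3; order 5: 1; order 10: 3.
Total: 8.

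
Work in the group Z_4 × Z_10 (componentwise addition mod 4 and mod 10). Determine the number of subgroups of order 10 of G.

|G| = 40 and 10 | 40, so subgroups of order 10 are possible by Lagrange.
The subgroups of order 10 are: {(0,0), (0,1), (0,2), (0,3), (0,4), (0,5), (0,6), (0,7), (0,8), (0,9)}; {(0,0), (0,2), (0,4), (0,6), (0,8), (2,0), (2,2), (2,4), (2,6), (2,8)}; {(0,0), (0,2), (0,4), (0,6), (0,8), (2,1), (2,3), (2,5), (2,7), (2,9)}.
So G has 3 subgroups of order 10.

3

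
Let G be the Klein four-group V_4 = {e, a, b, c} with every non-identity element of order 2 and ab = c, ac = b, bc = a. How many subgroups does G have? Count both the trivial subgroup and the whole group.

|G| = 4, so by Lagrange every subgroup order divides 4. Divisors: 1, 2, 4.
Subgroups by order — order 1: 1; order 2: 3; order 4: 1.
Total: 1 + 3 + 1 = 5.

5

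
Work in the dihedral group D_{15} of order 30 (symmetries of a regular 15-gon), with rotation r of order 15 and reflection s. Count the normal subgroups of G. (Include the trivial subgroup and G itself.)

5

G has 28 subgroups. Checking conjugation-invariance by order — order 1: 1/1 normal; order 2: 0/15 normal; order 3: 1/1 normal; order 5: 1/1 normal; order 6: 0/5 normal; order 10: 0/3 normal; order 15: 1/1 normal; order 30: 1/1 normal.
Total normal subgroups: 5.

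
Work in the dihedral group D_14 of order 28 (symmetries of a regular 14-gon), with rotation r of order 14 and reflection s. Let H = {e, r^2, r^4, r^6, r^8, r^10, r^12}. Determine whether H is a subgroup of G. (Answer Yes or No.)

|H| = 7 divides |G| = 28, consistent with Lagrange.
H contains the identity, every element's inverse is in H, and H is closed under ·: it is a subgroup.
In fact H = ⟨r^4⟩.

Yes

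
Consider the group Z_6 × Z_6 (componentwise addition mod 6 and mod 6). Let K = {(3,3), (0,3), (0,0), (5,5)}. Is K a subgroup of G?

No

(5,5) ∈ K but its inverse (1,1) ∉ K, so K is not a subgroup.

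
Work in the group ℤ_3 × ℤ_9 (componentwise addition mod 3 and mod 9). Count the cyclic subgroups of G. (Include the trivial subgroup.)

8

A cyclic subgroup of order d is generated by each of its φ(d) elements of order d, so the cyclic subgroups of order d number (#elements of order d)/φ(d).
Cyclic subgroups by order — order 1: 1; order 3: 4; order 9: 3.
Total: 8.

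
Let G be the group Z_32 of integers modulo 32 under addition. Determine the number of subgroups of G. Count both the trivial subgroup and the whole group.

Subgroups of the cyclic group Z_32 correspond bijectively to divisors of 32.
Divisors of 32: 1, 2, 4, 8, 16, 32.
So Z_32 has 6 subgroups.

6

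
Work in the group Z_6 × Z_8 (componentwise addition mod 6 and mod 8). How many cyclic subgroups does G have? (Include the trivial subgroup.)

16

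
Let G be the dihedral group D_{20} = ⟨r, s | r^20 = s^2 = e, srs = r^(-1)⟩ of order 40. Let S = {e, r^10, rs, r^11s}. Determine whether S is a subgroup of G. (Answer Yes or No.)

Yes

|S| = 4 divides |G| = 40, consistent with Lagrange.
S contains the identity, every element's inverse is in S, and S is closed under ·: it is a subgroup.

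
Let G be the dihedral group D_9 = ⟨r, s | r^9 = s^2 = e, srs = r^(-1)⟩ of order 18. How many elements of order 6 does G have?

0

No element of G has order 6 (even though 6 | 18).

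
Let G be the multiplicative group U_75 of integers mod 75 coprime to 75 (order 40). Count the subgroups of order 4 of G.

3

|G| = 40 and 4 | 40, so subgroups of order 4 are possible by Lagrange.
The subgroups of order 4 are: {1, 26, 49, 74}; {1, 32, 49, 68}; {1, 7, 43, 49}.
So G has 3 subgroups of order 4.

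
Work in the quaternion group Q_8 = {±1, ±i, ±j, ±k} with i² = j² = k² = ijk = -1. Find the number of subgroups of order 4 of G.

3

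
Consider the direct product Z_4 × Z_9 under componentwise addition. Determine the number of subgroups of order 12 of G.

1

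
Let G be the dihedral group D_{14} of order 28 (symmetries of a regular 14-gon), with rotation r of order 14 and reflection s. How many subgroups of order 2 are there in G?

|G| = 28 and 2 | 28, so subgroups of order 2 are possible by Lagrange.
The subgroups of order 2 are: {e, r^10s}; {e, r^11s}; {e, r^12s}; {e, r^13s}; … (15 in all).
So G has 15 subgroups of order 2.

15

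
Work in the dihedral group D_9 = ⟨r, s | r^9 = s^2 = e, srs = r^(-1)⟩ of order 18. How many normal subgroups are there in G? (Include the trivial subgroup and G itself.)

4

G has 16 subgroups. Checking conjugation-invariance by order — order 1: 1/1 normal; order 2: 0/9 normal; order 3: 1/1 normal; order 6: 0/3 normal; order 9: 1/1 normal; order 18: 1/1 normal.
Total normal subgroups: 4.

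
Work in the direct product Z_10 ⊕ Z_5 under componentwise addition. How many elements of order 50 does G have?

An element (a,b) has order lcm(ord(a), ord(b)); count pairs with lcm equal to 50.
Enumerating gives 0 such elements.

0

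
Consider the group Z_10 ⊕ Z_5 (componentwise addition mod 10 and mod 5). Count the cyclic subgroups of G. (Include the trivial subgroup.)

Each element a generates a cyclic subgroup ⟨a⟩; distinct elements may generate the same one (a cyclic group of order d has φ(d) generators).
Cyclic subgroups by order — order 1: 1; order 2: 1; order 5: 6; order 10: 6.
Total: 14.

14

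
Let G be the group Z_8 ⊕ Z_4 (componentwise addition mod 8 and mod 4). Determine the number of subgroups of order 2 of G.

|G| = 32 and 2 | 32, so subgroups of order 2 are possible by Lagrange.
The subgroups of order 2 are: {(0,0), (0,2)}; {(0,0), (4,0)}; {(0,0), (4,2)}.
So G has 3 subgroups of order 2.

3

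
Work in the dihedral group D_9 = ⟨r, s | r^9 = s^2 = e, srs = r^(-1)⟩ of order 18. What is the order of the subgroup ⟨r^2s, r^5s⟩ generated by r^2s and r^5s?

6

|⟨r^2s⟩| = 2 and |⟨r^5s⟩| = 2, so |H| is a multiple of lcm(2, 2) = 2 and divides |G| = 18.
Closing under the operation: H = {e, r^3, r^6, r^2s, r^5s, r^8s}, so |H| = 6.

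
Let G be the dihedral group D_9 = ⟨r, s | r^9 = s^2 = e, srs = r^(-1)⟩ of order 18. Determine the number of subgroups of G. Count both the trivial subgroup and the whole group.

16

|G| = 18, so by Lagrange every subgroup order divides 18. Divisors: 1, 2, 3, 6, 9, 18.
Subgroups by order — order 1: 1; order 2: 9; order 3: 1; order 6: 3; order 9: 1; order 18: 1.
Total: 1 + 9 + 1 + 3 + 1 + 1 = 16.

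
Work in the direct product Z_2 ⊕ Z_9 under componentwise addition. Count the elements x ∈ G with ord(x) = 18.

An element (a,b) has order lcm(ord(a), ord(b)); count pairs with lcm equal to 18.
Enumerating gives 6 such elements.

6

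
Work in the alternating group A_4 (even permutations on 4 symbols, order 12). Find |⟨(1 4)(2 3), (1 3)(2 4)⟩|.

4

|⟨(1 4)(2 3)⟩| = 2 and |⟨(1 3)(2 4)⟩| = 2, so |H| is a multiple of lcm(2, 2) = 2 and divides |G| = 12.
Closing under the operation: H = {e, (1 2)(3 4), (1 3)(2 4), (1 4)(2 3)}, so |H| = 4.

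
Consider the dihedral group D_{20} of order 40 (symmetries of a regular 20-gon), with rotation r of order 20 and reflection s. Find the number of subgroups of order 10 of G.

5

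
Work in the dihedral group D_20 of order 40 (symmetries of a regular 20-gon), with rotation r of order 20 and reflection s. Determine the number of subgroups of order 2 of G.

|G| = 40 and 2 | 40, so subgroups of order 2 are possible by Lagrange.
The subgroups of order 2 are: {e, r^10}; {e, r^10s}; {e, r^11s}; {e, r^12s}; … (21 in all).
So G has 21 subgroups of order 2.

21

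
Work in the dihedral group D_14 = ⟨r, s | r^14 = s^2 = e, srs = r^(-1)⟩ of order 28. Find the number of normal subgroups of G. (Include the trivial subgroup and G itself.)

G has 28 subgroups. Checking conjugation-invariance by order — order 1: 1/1 normal; order 2: 1/15 normal; order 4: 0/7 normal; order 7: 1/1 normal; order 14: 3/3 normal; order 28: 1/1 normal.
Total normal subgroups: 7.

7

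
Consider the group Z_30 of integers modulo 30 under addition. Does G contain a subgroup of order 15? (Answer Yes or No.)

15 | 30. A subgroup of order 15 is {0, 2, 4, 6, 8, 10, 12, 14, 16, 18, 20, 22, 24, 26, 28}.

Yes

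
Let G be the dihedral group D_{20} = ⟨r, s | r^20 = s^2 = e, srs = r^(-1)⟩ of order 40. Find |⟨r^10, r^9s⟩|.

4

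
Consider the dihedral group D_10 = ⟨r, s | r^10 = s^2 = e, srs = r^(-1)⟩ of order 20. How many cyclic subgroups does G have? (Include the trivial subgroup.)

14

Group the elements of G by the cyclic subgroup they generate; each cyclic subgroup of order d accounts for φ(d) elements.
Cyclic subgroups by order — order 1: 1; order 2: 11; order 5: 1; order 10: 1.
Total: 14.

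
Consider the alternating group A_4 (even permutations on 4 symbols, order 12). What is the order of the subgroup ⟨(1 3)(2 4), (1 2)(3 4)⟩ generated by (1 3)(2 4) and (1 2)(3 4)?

4

|⟨(1 3)(2 4)⟩| = 2 and |⟨(1 2)(3 4)⟩| = 2, so |H| is a multiple of lcm(2, 2) = 2 and divides |G| = 12.
Closing under the operation: H = {e, (1 2)(3 4), (1 3)(2 4), (1 4)(2 3)}, so |H| = 4.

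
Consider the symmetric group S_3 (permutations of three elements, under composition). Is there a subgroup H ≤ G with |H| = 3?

Yes

3 | 6. A subgroup of order 3 is {e, (1 2 3), (1 3 2)}.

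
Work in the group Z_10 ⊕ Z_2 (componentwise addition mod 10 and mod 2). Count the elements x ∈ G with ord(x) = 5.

4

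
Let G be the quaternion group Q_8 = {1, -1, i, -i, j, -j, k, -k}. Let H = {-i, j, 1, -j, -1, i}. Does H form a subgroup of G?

No

|H| = 6 does not divide |G| = 8, so by Lagrange H is not a subgroup.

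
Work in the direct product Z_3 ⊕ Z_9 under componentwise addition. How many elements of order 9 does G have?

18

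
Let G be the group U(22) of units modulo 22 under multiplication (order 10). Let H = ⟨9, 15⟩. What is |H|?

5

|⟨9⟩| = 5 and |⟨15⟩| = 5, so |H| is a multiple of lcm(5, 5) = 5 and divides |G| = 10.
Closing under the operation: H = {1, 3, 5, 9, 15}, so |H| = 5.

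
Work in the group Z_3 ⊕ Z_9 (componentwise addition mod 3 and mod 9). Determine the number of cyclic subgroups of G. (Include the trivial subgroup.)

8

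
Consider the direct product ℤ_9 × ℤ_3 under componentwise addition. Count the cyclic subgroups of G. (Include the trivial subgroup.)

A cyclic subgroup of order d is generated by each of its φ(d) elements of order d, so the cyclic subgroups of order d number (#elements of order d)/φ(d).
Cyclic subgroups by order — order 1: 1; order 3: 4; order 9: 3.
Total: 8.

8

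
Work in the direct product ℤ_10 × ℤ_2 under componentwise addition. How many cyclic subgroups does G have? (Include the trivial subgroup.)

8

Each element a generates a cyclic subgroup ⟨a⟩; distinct elements may generate the same one (a cyclic group of order d has φ(d) generators).
Cyclic subgroups by order — order 1: 1; order 2: 3; order 5: 1; order 10: 3.
Total: 8.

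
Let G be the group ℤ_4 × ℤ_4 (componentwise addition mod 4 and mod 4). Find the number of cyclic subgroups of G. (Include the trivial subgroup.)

10

A cyclic subgroup of order d is generated by each of its φ(d) elements of order d, so the cyclic subgroups of order d number (#elements of order d)/φ(d).
Cyclic subgroups by order — order 1: 1; order 2: 3; order 4: 6.
Total: 10.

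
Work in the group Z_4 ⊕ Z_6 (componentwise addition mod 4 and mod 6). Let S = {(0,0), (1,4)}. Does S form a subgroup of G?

(1,4) ∈ S but its inverse (3,2) ∉ S, so S is not a subgroup.

No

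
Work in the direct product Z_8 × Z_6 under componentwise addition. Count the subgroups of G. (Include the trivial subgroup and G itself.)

|G| = 48, so by Lagrange every subgroup order divides 48. Divisors: 1, 2, 3, 4, 6, 8, 12, 16, 24, 48.
Subgroups by order — order 1: 1; order 2: 3; order 3: 1; order 4: 3; order 6: 3; order 8: 3; order 12: 3; order 16: 1; order 24: 3; order 48: 1.
Total: 1 + 3 + 1 + 3 + 3 + 3 + 3 + 1 + 3 + 1 = 22.

22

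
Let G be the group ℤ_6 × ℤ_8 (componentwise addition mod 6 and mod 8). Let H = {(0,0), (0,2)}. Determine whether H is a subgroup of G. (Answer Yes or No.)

(0,2) ∈ H but its inverse (0,6) ∉ H, so H is not a subgroup.

No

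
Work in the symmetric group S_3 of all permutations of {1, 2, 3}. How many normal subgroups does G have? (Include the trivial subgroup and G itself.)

G has 6 subgroups. Checking conjugation-invariance by order — order 1: 1/1 normal; order 2: 0/3 normal; order 3: 1/1 normal; order 6: 1/1 normal.
Total normal subgroups: 3.

3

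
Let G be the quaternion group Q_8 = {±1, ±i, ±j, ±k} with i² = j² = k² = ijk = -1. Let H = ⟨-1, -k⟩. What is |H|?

|⟨-1⟩| = 2 and |⟨-k⟩| = 4, so |H| is a multiple of lcm(2, 4) = 4 and divides |G| = 8.
Closing under the operation: H = {1, -1, k, -k}, so |H| = 4.

4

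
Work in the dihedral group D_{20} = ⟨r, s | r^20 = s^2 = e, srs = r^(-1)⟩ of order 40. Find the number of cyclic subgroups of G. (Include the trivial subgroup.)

Group the elements of G by the cyclic subgroup they generate; each cyclic subgroup of order d accounts for φ(d) elements.
Cyclic subgroups by order — order 1: 1; order 2: 21; order 4: 1; order 5: 1; order 10: 1; order 20: 1.
Total: 26.

26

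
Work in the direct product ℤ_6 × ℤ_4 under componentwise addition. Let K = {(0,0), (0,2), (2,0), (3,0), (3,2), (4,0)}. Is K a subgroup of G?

No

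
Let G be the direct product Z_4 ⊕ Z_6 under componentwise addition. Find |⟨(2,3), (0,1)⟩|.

|⟨(2,3)⟩| = 2 and |⟨(0,1)⟩| = 6, so |H| is a multiple of lcm(2, 6) = 6 and divides |G| = 24.
Closing under the operation: H = {(0,0), (0,1), (0,2), (0,3), (0,4), (0,5), (2,0), (2,1), (2,2), (2,3), (2,4), (2,5)}, so |H| = 12.

12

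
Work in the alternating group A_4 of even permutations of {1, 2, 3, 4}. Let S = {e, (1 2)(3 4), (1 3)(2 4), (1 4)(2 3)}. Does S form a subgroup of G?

Yes

|S| = 4 divides |G| = 12, consistent with Lagrange.
S contains the identity, every element's inverse is in S, and S is closed under ∘: it is a subgroup.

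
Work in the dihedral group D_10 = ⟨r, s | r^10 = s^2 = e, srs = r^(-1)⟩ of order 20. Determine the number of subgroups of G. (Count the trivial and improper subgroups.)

|G| = 20, so by Lagrange every subgroup order divides 20. Divisors: 1, 2, 4, 5, 10, 20.
Subgroups by order — order 1: 1; order 2: 11; order 4: 5; order 5: 1; order 10: 3; order 20: 1.
Total: 1 + 11 + 5 + 1 + 3 + 1 = 22.

22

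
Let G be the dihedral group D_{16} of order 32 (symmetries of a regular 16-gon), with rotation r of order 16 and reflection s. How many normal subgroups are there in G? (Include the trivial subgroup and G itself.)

G has 36 subgroups. Checking conjugation-invariance by order — order 1: 1/1 normal; order 2: 1/17 normal; order 4: 1/9 normal; order 8: 1/5 normal; order 16: 3/3 normal; order 32: 1/1 normal.
Total normal subgroups: 8.

8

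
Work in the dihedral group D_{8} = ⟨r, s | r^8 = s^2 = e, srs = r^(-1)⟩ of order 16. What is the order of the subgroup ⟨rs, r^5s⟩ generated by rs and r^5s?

|⟨rs⟩| = 2 and |⟨r^5s⟩| = 2, so |H| is a multiple of lcm(2, 2) = 2 and divides |G| = 16.
Closing under the operation: H = {e, r^4, rs, r^5s}, so |H| = 4.

4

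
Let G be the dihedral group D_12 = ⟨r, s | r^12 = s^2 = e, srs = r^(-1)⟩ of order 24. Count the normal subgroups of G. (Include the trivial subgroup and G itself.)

9

G has 34 subgroups. Checking conjugation-invariance by order — order 1: 1/1 normal; order 2: 1/13 normal; order 3: 1/1 normal; order 4: 1/7 normal; order 6: 1/5 normal; order 8: 0/3 normal; order 12: 3/3 normal; order 24: 1/1 normal.
Total normal subgroups: 9.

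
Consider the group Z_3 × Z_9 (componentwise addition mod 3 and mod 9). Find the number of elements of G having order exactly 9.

18

An element (a,b) has order lcm(ord(a), ord(b)); count pairs with lcm equal to 9.
Enumerating gives 18 such elements.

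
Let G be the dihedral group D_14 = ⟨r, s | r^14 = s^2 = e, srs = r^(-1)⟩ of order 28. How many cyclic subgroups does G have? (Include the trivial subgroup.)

18

A cyclic subgroup of order d is generated by each of its φ(d) elements of order d, so the cyclic subgroups of order d number (#elements of order d)/φ(d).
Cyclic subgroups by order — order 1: 1; order 2: 15; order 7: 1; order 14: 1.
Total: 18.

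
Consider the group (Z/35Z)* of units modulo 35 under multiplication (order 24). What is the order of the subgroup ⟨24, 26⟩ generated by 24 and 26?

|⟨24⟩| = 6 and |⟨26⟩| = 6, so |H| is a multiple of lcm(6, 6) = 6 and divides |G| = 24.
Closing under the operation: H = {1, 4, 6, 9, 11, 16, 19, 24, 26, 29, 31, 34}, so |H| = 12.

12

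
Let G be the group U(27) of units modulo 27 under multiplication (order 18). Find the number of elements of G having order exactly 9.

6

The elements of order 9 are: 4, 7, 13, 16, 22, 25.
That's 6.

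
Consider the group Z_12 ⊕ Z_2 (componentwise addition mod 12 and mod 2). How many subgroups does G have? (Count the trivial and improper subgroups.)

16

|G| = 24, so by Lagrange every subgroup order divides 24. Divisors: 1, 2, 3, 4, 6, 8, 12, 24.
Subgroups by order — order 1: 1; order 2: 3; order 3: 1; order 4: 3; order 6: 3; order 8: 1; order 12: 3; order 24: 1.
Total: 1 + 3 + 1 + 3 + 3 + 1 + 3 + 1 = 16.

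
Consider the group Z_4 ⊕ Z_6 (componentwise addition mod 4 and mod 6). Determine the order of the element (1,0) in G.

4

The order of (1,0) in Z_4 × Z_6 is lcm(ord(1) in Z_4, ord(0) in Z_6).
ord(1) = 4 and ord(0) = 1, so |⟨(1,0)⟩| = lcm(4, 1) = 4.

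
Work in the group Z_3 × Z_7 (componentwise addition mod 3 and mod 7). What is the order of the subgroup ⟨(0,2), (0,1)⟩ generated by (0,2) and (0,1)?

7

|⟨(0,2)⟩| = 7 and |⟨(0,1)⟩| = 7, so |H| is a multiple of lcm(7, 7) = 7 and divides |G| = 21.
Closing under the operation: H = {(0,0), (0,1), (0,2), (0,3), (0,4), (0,5), (0,6)}, so |H| = 7.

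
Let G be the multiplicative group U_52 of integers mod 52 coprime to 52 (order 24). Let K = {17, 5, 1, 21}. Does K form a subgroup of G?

No

17 ∈ K but its inverse 49 ∉ K, so K is not a subgroup.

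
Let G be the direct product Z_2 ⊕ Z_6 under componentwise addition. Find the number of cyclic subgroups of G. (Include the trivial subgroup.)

Group the elements of G by the cyclic subgroup they generate; each cyclic subgroup of order d accounts for φ(d) elements.
Cyclic subgroups by order — order 1: 1; order 2: 3; order 3: 1; order 6: 3.
Total: 8.

8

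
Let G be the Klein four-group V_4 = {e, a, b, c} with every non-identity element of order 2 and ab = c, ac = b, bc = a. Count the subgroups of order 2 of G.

|G| = 4 and 2 | 4, so subgroups of order 2 are possible by Lagrange.
The subgroups of order 2 are: {e, a}; {e, b}; {e, c}.
So G has 3 subgroups of order 2.

3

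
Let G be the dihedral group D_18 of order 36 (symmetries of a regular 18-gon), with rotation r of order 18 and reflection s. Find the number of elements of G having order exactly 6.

2

The elements of order 6 are: r^3, r^15.
That's 2.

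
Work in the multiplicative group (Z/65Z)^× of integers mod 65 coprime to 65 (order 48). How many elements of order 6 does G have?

6

The elements of order 6 are: 4, 9, 29, 36, 49, 56.
That's 6.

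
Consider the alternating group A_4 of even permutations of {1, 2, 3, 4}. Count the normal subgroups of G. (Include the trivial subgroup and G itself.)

3

G has 10 subgroups. Checking conjugation-invariance by order — order 1: 1/1 normal; order 2: 0/3 normal; order 3: 0/4 normal; order 4: 1/1 normal; order 12: 1/1 normal.
Total normal subgroups: 3.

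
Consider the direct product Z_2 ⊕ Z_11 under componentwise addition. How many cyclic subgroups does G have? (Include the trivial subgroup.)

4

Group the elements of G by the cyclic subgroup they generate; each cyclic subgroup of order d accounts for φ(d) elements.
Cyclic subgroups by order — order 1: 1; order 2: 1; order 11: 1; order 22: 1.
Total: 4.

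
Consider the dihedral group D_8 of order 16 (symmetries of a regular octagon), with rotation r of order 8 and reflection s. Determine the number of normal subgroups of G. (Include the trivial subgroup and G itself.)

7

G has 19 subgroups. Checking conjugation-invariance by order — order 1: 1/1 normal; order 2: 1/9 normal; order 4: 1/5 normal; order 8: 3/3 normal; order 16: 1/1 normal.
Total normal subgroups: 7.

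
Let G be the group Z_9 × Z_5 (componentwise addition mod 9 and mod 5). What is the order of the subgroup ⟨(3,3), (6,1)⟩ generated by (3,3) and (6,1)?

15

|⟨(3,3)⟩| = 15 and |⟨(6,1)⟩| = 15, so |H| is a multiple of lcm(15, 15) = 15 and divides |G| = 45.
Closing under the operation: H = {(0,0), (0,1), (0,2), (0,3), (0,4), (3,0), (3,1), (3,2), (3,3), (3,4), (6,0), (6,1), (6,2), (6,3), (6,4)}, so |H| = 15.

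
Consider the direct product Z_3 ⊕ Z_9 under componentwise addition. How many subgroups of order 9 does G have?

4

|G| = 27 and 9 | 27, so subgroups of order 9 are possible by Lagrange.
The subgroups of order 9 are: {(0,0), (0,1), (0,2), (0,3), (0,4), (0,5), (0,6), (0,7), (0,8)}; {(0,0), (0,3), (0,6), (1,0), (1,3), (1,6), (2,0), (2,3), (2,6)}; {(0,0), (0,3), (0,6), (1,1), (1,4), (1,7), (2,2), (2,5), (2,8)}; {(0,0), (0,3), (0,6), (1,2), (1,5), (1,8), (2,1), (2,4), (2,7)}.
So G has 4 subgroups of order 9.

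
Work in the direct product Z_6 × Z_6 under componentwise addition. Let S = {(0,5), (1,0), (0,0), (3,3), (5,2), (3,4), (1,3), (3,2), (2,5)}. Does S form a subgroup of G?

No

(0,5) ∈ S but its inverse (0,1) ∉ S, so S is not a subgroup.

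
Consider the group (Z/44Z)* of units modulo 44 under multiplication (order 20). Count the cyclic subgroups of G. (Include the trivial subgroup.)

8

Group the elements of G by the cyclic subgroup they generate; each cyclic subgroup of order d accounts for φ(d) elements.
Cyclic subgroups by order — order 1: 1; order 2: 3; order 5: 1; order 10: 3.
Total: 8.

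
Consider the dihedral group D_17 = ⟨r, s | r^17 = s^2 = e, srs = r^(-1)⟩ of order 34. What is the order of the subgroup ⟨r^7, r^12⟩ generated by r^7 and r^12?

17

|⟨r^7⟩| = 17 and |⟨r^12⟩| = 17, so |H| is a multiple of lcm(17, 17) = 17 and divides |G| = 34.
Closing under the operation: H = {e, r, r^2, r^3, r^4, r^5, r^6, r^7, r^8, r^9, r^10, r^11, r^12, r^13, r^14, r^15, r^16}, so |H| = 17.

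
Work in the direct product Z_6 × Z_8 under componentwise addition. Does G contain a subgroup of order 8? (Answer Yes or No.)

Yes

8 | 48. A subgroup of order 8 is {(0,0), (0,1), (0,2), (0,3), (0,4), (0,5), (0,6), (0,7)}.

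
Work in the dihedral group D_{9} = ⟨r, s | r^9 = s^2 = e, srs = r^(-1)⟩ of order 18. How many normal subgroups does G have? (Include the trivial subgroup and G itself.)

4

G has 16 subgroups. Checking conjugation-invariance by order — order 1: 1/1 normal; order 2: 0/9 normal; order 3: 1/1 normal; order 6: 0/3 normal; order 9: 1/1 normal; order 18: 1/1 normal.
Total normal subgroups: 4.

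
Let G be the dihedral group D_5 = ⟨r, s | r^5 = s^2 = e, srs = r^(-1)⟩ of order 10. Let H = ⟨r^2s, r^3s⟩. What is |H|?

10

|⟨r^2s⟩| = 2 and |⟨r^3s⟩| = 2, so |H| is a multiple of lcm(2, 2) = 2 and divides |G| = 10.
Closing {r^2s, r^3s} under the group operation gives all of G, so |H| = 10.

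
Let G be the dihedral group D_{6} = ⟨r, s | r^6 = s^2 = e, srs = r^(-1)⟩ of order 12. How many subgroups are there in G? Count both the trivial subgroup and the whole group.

16

|G| = 12, so by Lagrange every subgroup order divides 12. Divisors: 1, 2, 3, 4, 6, 12.
Subgroups by order — order 1: 1; order 2: 7; order 3: 1; order 4: 3; order 6: 3; order 12: 1.
Total: 1 + 7 + 1 + 3 + 3 + 1 = 16.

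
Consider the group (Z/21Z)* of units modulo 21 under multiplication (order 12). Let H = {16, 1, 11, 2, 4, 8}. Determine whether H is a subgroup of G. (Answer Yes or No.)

|H| = 6 divides |G| = 12, consistent with Lagrange.
H contains the identity, every element's inverse is in H, and H is closed under ·: it is a subgroup.
In fact H = ⟨2⟩.

Yes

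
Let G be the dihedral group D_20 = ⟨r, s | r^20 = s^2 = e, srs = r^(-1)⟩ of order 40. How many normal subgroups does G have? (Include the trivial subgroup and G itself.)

9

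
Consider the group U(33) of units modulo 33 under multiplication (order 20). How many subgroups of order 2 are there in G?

3

|G| = 20 and 2 | 20, so subgroups of order 2 are possible by Lagrange.
The subgroups of order 2 are: {1, 10}; {1, 23}; {1, 32}.
So G has 3 subgroups of order 2.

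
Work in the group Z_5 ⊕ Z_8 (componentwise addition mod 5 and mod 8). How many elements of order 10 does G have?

4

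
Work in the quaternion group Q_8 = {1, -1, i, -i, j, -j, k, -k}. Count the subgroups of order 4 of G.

3

|G| = 8 and 4 | 8, so subgroups of order 4 are possible by Lagrange.
The subgroups of order 4 are: {1, -1, i, -i}; {1, -1, j, -j}; {1, -1, k, -k}.
So G has 3 subgroups of order 4.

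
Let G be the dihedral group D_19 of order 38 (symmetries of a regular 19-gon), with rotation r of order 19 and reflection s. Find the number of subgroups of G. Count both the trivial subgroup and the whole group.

|G| = 38, so by Lagrange every subgroup order divides 38. Divisors: 1, 2, 19, 38.
Subgroups by order — order 1: 1; order 2: 19; order 19: 1; order 38: 1.
Total: 1 + 19 + 1 + 1 = 22.

22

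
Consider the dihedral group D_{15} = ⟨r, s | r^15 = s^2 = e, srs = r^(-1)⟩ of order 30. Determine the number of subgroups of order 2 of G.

|G| = 30 and 2 | 30, so subgroups of order 2 are possible by Lagrange.
The subgroups of order 2 are: {e, r^10s}; {e, r^11s}; {e, r^12s}; {e, r^13s}; … (15 in all).
So G has 15 subgroups of order 2.

15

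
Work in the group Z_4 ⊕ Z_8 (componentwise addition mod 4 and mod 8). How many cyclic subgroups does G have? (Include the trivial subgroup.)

14

A cyclic subgroup of order d is generated by each of its φ(d) elements of order d, so the cyclic subgroups of order d number (#elements of order d)/φ(d).
Cyclic subgroups by order — order 1: 1; order 2: 3; order 4: 6; order 8: 4.
Total: 14.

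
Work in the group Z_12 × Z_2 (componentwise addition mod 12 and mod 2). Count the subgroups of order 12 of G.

|G| = 24 and 12 | 24, so subgroups of order 12 are possible by Lagrange.
The subgroups of order 12 are: {(0,0), (0,1), (2,0), (2,1), (4,0), (4,1), (6,0), (6,1), (8,0), (8,1), (10,0), (10,1)}; {(0,0), (1,0), (2,0), (3,0), (4,0), (5,0), (6,0), (7,0), (8,0), (9,0), (10,0), (11,0)}; {(0,0), (1,1), (2,0), (3,1), (4,0), (5,1), (6,0), (7,1), (8,0), (9,1), (10,0), (11,1)}.
So G has 3 subgroups of order 12.

3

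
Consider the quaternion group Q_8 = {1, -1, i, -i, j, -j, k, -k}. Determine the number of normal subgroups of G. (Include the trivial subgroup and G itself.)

6

G has 6 subgroups. Checking conjugation-invariance by order — order 1: 1/1 normal; order 2: 1/1 normal; order 4: 3/3 normal; order 8: 1/1 normal.
Total normal subgroups: 6.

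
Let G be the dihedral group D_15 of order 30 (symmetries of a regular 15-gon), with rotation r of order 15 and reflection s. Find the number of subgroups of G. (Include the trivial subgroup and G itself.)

|G| = 30, so by Lagrange every subgroup order divides 30. Divisors: 1, 2, 3, 5, 6, 10, 15, 30.
Subgroups by order — order 1: 1; order 2: 15; order 3: 1; order 5: 1; order 6: 5; order 10: 3; order 15: 1; order 30: 1.
Total: 1 + 15 + 1 + 1 + 5 + 3 + 1 + 1 = 28.

28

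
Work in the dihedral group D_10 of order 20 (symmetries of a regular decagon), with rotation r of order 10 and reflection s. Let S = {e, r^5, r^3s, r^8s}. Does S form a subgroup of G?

Yes

|S| = 4 divides |G| = 20, consistent with Lagrange.
S contains the identity, every element's inverse is in S, and S is closed under ·: it is a subgroup.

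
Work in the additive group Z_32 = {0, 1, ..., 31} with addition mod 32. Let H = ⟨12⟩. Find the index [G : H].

4

|⟨12⟩| = 8 and |G| = 32.
By Lagrange, [G : H] = |G|/|H| = 32/8 = 4.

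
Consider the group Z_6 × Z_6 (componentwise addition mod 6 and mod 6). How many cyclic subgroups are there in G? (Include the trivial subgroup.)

20

Each element a generates a cyclic subgroup ⟨a⟩; distinct elements may generate the same one (a cyclic group of order d has φ(d) generators).
Cyclic subgroups by order — order 1: 1; order 2: 3; order 3: 4; order 6: 12.
Total: 20.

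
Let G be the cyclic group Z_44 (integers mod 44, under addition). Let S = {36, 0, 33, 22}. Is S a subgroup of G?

No

33 ∈ S but its inverse 11 ∉ S, so S is not a subgroup.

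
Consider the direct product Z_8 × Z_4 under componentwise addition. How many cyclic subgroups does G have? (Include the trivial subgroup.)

A cyclic subgroup of order d is generated by each of its φ(d) elements of order d, so the cyclic subgroups of order d number (#elements of order d)/φ(d).
Cyclic subgroups by order — order 1: 1; order 2: 3; order 4: 6; order 8: 4.
Total: 14.

14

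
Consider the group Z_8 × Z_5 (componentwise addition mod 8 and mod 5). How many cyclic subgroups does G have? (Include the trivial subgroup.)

A cyclic subgroup of order d is generated by each of its φ(d) elements of order d, so the cyclic subgroups of order d number (#elements of order d)/φ(d).
Cyclic subgroups by order — order 1: 1; order 2: 1; order 4: 1; order 5: 1; order 8: 1; order 10: 1; order 20: 1; order 40: 1.
Total: 8.

8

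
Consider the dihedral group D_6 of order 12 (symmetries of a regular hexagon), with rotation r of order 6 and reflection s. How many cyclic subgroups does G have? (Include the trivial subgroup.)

Each element a generates a cyclic subgroup ⟨a⟩; distinct elements may generate the same one (a cyclic group of order d has φ(d) generators).
Cyclic subgroups by order — order 1: 1; order 2: 7; order 3: 1; order 6: 1.
Total: 10.

10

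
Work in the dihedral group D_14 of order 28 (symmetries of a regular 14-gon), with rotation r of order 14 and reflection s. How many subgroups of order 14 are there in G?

|G| = 28 and 14 | 28, so subgroups of order 14 are possible by Lagrange.
The subgroups of order 14 are: {e, r, r^2, r^3, r^4, r^5, r^6, r^7, r^8, r^9, r^10, r^11, r^12, r^13}; {e, r^2, r^4, r^6, r^8, r^10, r^12, s, r^2s, r^4s, r^6s, r^8s, r^10s, r^12s}; {e, r^2, r^4, r^6, r^8, r^10, r^12, rs, r^3s, r^5s, r^7s, r^9s, r^11s, r^13s}.
So G has 3 subgroups of order 14.

3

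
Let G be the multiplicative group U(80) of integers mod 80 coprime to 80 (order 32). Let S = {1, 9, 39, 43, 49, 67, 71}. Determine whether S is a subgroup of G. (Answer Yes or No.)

|S| = 7 does not divide |G| = 32, so by Lagrange S is not a subgroup.

No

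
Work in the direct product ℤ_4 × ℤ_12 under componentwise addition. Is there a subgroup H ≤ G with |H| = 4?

Yes

4 | 48. A subgroup of order 4 is {(0,0), (0,3), (0,6), (0,9)}.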